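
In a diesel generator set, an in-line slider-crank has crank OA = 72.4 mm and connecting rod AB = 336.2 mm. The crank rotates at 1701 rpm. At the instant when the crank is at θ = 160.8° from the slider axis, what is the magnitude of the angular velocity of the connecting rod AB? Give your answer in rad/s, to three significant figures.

ω = 178.1 rad/s (converted from 1701 rpm).
The rod makes angle φ with the slider axis where L sinφ = r sinθ; differentiating, L cosφ·φ̇ = r ω cosθ.
L cosφ = √(L² − r² sin²θ) = 0.33536 m.
|ω_rod| = r ω |cosθ| / √(L² − r² sin²θ) = 0.0724·178.1·0.94438/0.33536 = 36.317 rad/s.

36.3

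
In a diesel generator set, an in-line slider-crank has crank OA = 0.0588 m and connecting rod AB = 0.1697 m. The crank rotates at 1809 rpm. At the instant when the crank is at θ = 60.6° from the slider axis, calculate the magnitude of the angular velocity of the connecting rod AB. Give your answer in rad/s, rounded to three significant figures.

ω = 189.4 rad/s (converted from 1809 rpm).
The rod makes angle φ with the slider axis where L sinφ = r sinθ; differentiating, L cosφ·φ̇ = r ω cosθ.
L cosφ = √(L² − r² sin²θ) = 0.16178 m.
|ω_rod| = r ω |cosθ| / √(L² − r² sin²θ) = 0.0588·189.4·0.49090/0.16178 = 33.799 rad/s.

33.8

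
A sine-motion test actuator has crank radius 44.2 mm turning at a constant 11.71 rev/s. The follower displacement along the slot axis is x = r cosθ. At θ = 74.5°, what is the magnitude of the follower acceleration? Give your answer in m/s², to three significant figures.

63.9

ω = 73.58 rad/s (from 11.71 rev/s).
x = r cosθ ⇒ ẍ = −rω² cosθ (ω constant).
|a| = rω²|cosθ| = 0.0442·(73.58)²·|cos 74.5°| = 63.943 m/s².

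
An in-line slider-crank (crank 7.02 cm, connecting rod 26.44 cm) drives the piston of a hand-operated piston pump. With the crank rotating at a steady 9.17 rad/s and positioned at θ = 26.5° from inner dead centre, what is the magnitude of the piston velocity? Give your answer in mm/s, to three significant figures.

356

ω = 9.17 rad/s
For an in-line slider-crank, x = r cosθ + √(L² − r² sin²θ), so v = −rω sinθ·[1 + r cosθ/√(L² − r² sin²θ)].
With r = 0.0702 m, L = 0.2644 m, θ = 26.5°: √(L² − r² sin²θ) = 0.26254 m.
v = −0.0702·9.17·0.44620·[1 + 0.0702·0.89493/0.26254] = -0.35597 m/s.
|v| = 0.35597 m/s = 355.97 mm/s.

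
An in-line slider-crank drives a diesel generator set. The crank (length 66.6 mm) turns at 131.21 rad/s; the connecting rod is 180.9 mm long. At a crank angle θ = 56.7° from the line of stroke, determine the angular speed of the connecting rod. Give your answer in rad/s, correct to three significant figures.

ω = 131.2 rad/s
The rod makes angle φ with the slider axis where L sinφ = r sinθ; differentiating, L cosφ·φ̇ = r ω cosθ.
L cosφ = √(L² − r² sin²θ) = 0.17212 m.
|ω_rod| = r ω |cosθ| / √(L² − r² sin²θ) = 0.0666·131.2·0.54902/0.17212 = 27.874 rad/s.

27.9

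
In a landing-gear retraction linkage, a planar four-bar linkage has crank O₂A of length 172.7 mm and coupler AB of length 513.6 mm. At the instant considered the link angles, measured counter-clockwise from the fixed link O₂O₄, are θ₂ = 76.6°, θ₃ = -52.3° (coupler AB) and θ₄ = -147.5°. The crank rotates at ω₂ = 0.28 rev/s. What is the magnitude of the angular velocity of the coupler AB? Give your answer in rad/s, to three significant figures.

0.413

ω₂ = 1.759 rad/s (from 0.28 rev/s).
Differentiating the loop-closure r₂e^{iθ₂}+r₃e^{iθ₃}=r₁+r₄e^{iθ₄} gives r₂ω₂e^{iθ₂}+r₃ω₃e^{iθ₃}=r₄ω₄e^{iθ₄}.
Eliminating the other unknown: ω₃ = r₂ω₂ sin(θ₄−θ₂) / [r₃ sin(θ₃−θ₄)].
Numerator sine = +0.69591; denominator sine = +0.99588.
Result = 0.1727·1.759·(+0.69591) / (0.5136·(+0.99588)) = +0.41338 rad/s; magnitude 0.41338 rad/s.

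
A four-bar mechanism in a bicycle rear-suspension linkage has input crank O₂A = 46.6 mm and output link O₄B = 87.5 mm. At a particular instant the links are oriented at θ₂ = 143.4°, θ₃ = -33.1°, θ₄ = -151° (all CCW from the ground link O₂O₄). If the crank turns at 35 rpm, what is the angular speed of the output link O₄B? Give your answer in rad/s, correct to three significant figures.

ω₂ = 3.665 rad/s (from 35 rpm).
Differentiating the loop-closure r₂e^{iθ₂}+r₃e^{iθ₃}=r₁+r₄e^{iθ₄} gives r₂ω₂e^{iθ₂}+r₃ω₃e^{iθ₃}=r₄ω₄e^{iθ₄}.
Eliminating the other unknown: ω₄ = r₂ω₂ sin(θ₂−θ₃) / [r₄ sin(θ₄−θ₃)].
Numerator sine = +0.06105; denominator sine = -0.88377.
Result = 0.0466·3.665·(+0.06105) / (0.0875·(-0.88377)) = -0.13484 rad/s; magnitude 0.13484 rad/s.

0.135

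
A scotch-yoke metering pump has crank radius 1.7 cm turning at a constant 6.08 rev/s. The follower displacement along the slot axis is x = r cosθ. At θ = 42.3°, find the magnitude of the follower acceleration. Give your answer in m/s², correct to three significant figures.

18.3

ω = 38.2 rad/s (from 6.08 rev/s).
x = r cosθ ⇒ ẍ = −rω² cosθ (ω constant).
|a| = rω²|cosθ| = 0.017·(38.2)²·|cos 42.3°| = 18.35 m/s².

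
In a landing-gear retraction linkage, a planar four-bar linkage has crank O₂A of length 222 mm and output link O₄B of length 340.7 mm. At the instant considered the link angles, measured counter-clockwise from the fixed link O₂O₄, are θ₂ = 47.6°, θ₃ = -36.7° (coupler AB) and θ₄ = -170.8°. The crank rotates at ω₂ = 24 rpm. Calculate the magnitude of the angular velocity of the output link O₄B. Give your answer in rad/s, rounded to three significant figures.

ω₂ = 2.513 rad/s (from 24 rpm).
Differentiating the loop-closure r₂e^{iθ₂}+r₃e^{iθ₃}=r₁+r₄e^{iθ₄} gives r₂ω₂e^{iθ₂}+r₃ω₃e^{iθ₃}=r₄ω₄e^{iθ₄}.
Eliminating the other unknown: ω₄ = r₂ω₂ sin(θ₂−θ₃) / [r₄ sin(θ₄−θ₃)].
Numerator sine = +0.99506; denominator sine = -0.71813.
Result = 0.222·2.513·(+0.99506) / (0.3407·(-0.71813)) = -2.2692 rad/s; magnitude 2.2692 rad/s.

2.27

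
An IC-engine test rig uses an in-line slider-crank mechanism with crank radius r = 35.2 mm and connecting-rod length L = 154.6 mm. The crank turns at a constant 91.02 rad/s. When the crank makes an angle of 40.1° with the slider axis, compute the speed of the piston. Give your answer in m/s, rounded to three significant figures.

2.43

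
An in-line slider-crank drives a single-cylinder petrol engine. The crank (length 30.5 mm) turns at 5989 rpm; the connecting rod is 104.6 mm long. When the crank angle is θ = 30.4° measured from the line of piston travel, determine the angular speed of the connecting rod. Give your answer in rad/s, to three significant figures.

ω = 627.2 rad/s (converted from 5989 rpm).
The rod makes angle φ with the slider axis where L sinφ = r sinθ; differentiating, L cosφ·φ̇ = r ω cosθ.
L cosφ = √(L² − r² sin²θ) = 0.10346 m.
|ω_rod| = r ω |cosθ| / √(L² − r² sin²θ) = 0.0305·627.2·0.86251/0.10346 = 159.48 rad/s.

159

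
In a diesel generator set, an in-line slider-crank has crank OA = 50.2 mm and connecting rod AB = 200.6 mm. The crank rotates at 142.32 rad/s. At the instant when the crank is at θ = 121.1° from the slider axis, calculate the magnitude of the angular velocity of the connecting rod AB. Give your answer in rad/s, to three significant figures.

18.8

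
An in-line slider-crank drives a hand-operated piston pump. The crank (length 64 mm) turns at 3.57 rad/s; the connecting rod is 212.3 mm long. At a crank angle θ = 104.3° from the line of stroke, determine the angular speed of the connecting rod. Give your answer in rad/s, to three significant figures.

0.278

ω = 3.57 rad/s
The rod makes angle φ with the slider axis where L sinφ = r sinθ; differentiating, L cosφ·φ̇ = r ω cosθ.
L cosφ = √(L² − r² sin²θ) = 0.20304 m.
|ω_rod| = r ω |cosθ| / √(L² − r² sin²θ) = 0.064·3.57·0.24700/0.20304 = 0.27795 rad/s.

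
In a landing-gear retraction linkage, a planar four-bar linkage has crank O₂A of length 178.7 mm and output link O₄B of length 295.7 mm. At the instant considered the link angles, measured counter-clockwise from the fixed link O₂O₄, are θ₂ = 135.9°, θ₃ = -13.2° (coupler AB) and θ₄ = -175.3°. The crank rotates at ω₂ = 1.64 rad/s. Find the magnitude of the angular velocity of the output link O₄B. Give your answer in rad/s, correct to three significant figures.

ω₂ = 1.64 rad/s
Differentiating the loop-closure r₂e^{iθ₂}+r₃e^{iθ₃}=r₁+r₄e^{iθ₄} gives r₂ω₂e^{iθ₂}+r₃ω₃e^{iθ₃}=r₄ω₄e^{iθ₄}.
Eliminating the other unknown: ω₄ = r₂ω₂ sin(θ₂−θ₃) / [r₄ sin(θ₄−θ₃)].
Numerator sine = +0.51354; denominator sine = -0.30736.
Result = 0.1787·1.64·(+0.51354) / (0.2957·(-0.30736)) = -1.656 rad/s; magnitude 1.656 rad/s.

1.66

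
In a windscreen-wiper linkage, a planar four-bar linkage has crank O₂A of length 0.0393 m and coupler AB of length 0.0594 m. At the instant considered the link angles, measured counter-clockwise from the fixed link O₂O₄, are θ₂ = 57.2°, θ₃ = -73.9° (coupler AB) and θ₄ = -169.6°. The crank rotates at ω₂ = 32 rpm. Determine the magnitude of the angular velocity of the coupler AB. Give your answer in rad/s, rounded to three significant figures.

ω₂ = 3.351 rad/s (from 32 rpm).
Differentiating the loop-closure r₂e^{iθ₂}+r₃e^{iθ₃}=r₁+r₄e^{iθ₄} gives r₂ω₂e^{iθ₂}+r₃ω₃e^{iθ₃}=r₄ω₄e^{iθ₄}.
Eliminating the other unknown: ω₃ = r₂ω₂ sin(θ₄−θ₂) / [r₃ sin(θ₃−θ₄)].
Numerator sine = +0.72897; denominator sine = +0.99506.
Result = 0.0393·3.351·(+0.72897) / (0.0594·(+0.99506)) = +1.6242 rad/s; magnitude 1.6242 rad/s.

1.62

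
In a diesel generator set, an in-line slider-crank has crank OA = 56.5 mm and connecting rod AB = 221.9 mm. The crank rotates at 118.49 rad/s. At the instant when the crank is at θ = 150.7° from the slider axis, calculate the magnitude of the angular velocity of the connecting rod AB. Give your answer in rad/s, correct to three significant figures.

ω = 118.5 rad/s
The rod makes angle φ with the slider axis where L sinφ = r sinθ; differentiating, L cosφ·φ̇ = r ω cosθ.
L cosφ = √(L² − r² sin²θ) = 0.22017 m.
|ω_rod| = r ω |cosθ| / √(L² − r² sin²θ) = 0.0565·118.5·0.87207/0.22017 = 26.517 rad/s.

26.5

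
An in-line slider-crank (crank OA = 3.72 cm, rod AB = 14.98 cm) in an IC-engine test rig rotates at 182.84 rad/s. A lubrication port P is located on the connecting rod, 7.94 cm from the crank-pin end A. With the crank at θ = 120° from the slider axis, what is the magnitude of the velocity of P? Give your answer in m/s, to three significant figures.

5.72

ω = 182.8 rad/s.  Crank-pin speed |V_A| = rω = 6.8016 m/s, perpendicular to OA.
Rod angle: sinφ = −(r/L) sinθ ⇒ φ = -12.419°; ω_rod = −rω cosθ/√(L²−r²sin²θ) = +23.246 rad/s.
V_P = V_A + ω_rod × AP, with AP = 0.0794 m along the rod.
Components: V_Px = −rω sinθ − a·ω_rod·sinφ = -5.4934 m/s;  V_Py = rω cosθ + a·ω_rod·cosφ = -1.5983 m/s.
|V_P| = √(V_Px² + V_Py²) = 5.7212 m/s.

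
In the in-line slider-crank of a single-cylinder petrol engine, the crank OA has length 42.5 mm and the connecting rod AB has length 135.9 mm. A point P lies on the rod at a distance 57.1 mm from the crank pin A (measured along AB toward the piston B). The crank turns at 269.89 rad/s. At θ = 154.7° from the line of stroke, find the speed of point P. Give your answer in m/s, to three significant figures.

7.40

ω = 269.9 rad/s.  Crank-pin speed |V_A| = rω = 11.47 m/s, perpendicular to OA.
Rod angle: sinφ = −(r/L) sinθ ⇒ φ = -7.680°; ω_rod = −rω cosθ/√(L²−r²sin²θ) = +76.998 rad/s.
V_P = V_A + ω_rod × AP, with AP = 0.0571 m along the rod.
Components: V_Px = −rω sinθ − a·ω_rod·sinφ = -4.3143 m/s;  V_Py = rω cosθ + a·ω_rod·cosφ = -6.013 m/s.
|V_P| = √(V_Px² + V_Py²) = 7.4006 m/s.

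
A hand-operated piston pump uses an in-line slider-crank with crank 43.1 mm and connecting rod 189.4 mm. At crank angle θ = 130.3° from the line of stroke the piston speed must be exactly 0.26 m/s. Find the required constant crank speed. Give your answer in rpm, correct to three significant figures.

88.8

For an in-line slider-crank, |v_piston| = rω|sinθ|·[1 + r cosθ/√(L² − r² sin²θ)].
With r = 0.0431 m, L = 0.1894 m, θ = 130.3°: the bracketed kinematic factor |dx/dθ| = 0.027958 m.
ω = v/|dx/dθ| = 0.26/0.027958 = 9.2995 rad/s.
N = 60ω/(2π) = 88.804 rpm.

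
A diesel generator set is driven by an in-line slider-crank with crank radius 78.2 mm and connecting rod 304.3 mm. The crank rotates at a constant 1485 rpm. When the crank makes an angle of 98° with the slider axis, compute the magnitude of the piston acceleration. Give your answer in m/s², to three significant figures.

746

ω = 2π·1485/60 = 155.5 rad/s
x(θ) = r cosθ + √(L² − r² sin²θ); with ω constant, a = ω²·d²x/dθ².
d²x/dθ² = −r cosθ − r²(cos2θ)/√u − r⁴ sin²2θ/(4u^{3/2}),  u = L² − r² sin²θ = 0.0866017 m².
Substituting r = 0.0782 m, L = 0.3043 m, θ = 98°: d²x/dθ² = +0.030831 m.
a = ω²·d²x/dθ² = (155.5)²·(+0.030831) = +745.58 m/s²;  |a| = 745.58 m/s².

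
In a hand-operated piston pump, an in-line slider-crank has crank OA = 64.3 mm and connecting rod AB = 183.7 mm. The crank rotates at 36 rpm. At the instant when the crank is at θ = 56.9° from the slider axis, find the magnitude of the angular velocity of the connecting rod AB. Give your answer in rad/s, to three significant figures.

ω = 3.77 rad/s (converted from 36 rpm).
The rod makes angle φ with the slider axis where L sinφ = r sinθ; differentiating, L cosφ·φ̇ = r ω cosθ.
L cosφ = √(L² − r² sin²θ) = 0.17563 m.
|ω_rod| = r ω |cosθ| / √(L² − r² sin²θ) = 0.0643·3.77·0.54610/0.17563 = 0.75375 rad/s.

0.754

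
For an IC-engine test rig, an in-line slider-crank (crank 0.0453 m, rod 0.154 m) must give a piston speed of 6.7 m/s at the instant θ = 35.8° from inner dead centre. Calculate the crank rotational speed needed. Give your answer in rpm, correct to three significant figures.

1940

For an in-line slider-crank, |v_piston| = rω|sinθ|·[1 + r cosθ/√(L² − r² sin²θ)].
With r = 0.0453 m, L = 0.154 m, θ = 35.8°: the bracketed kinematic factor |dx/dθ| = 0.032916 m.
ω = v/|dx/dθ| = 6.7/0.032916 = 203.55 rad/s.
N = 60ω/(2π) = 1943.7 rpm.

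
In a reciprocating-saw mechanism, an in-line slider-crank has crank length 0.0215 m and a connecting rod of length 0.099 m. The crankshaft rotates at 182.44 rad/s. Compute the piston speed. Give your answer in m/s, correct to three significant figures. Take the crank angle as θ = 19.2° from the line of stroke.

1.56

ω = 182.4 rad/s
For an in-line slider-crank, x = r cosθ + √(L² − r² sin²θ), so v = −rω sinθ·[1 + r cosθ/√(L² − r² sin²θ)].
With r = 0.0215 m, L = 0.099 m, θ = 19.2°: √(L² − r² sin²θ) = 0.098747 m.
v = −0.0215·182.4·0.32887·[1 + 0.0215·0.94438/0.098747] = -1.5552 m/s.
|v| = 1.5552 m/s.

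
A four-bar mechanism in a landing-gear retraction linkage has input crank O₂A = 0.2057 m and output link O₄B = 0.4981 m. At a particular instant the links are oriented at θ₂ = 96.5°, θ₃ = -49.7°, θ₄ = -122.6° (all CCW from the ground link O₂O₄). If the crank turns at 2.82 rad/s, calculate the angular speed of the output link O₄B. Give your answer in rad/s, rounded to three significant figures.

0.678

ω₂ = 2.82 rad/s
Differentiating the loop-closure r₂e^{iθ₂}+r₃e^{iθ₃}=r₁+r₄e^{iθ₄} gives r₂ω₂e^{iθ₂}+r₃ω₃e^{iθ₃}=r₄ω₄e^{iθ₄}.
Eliminating the other unknown: ω₄ = r₂ω₂ sin(θ₂−θ₃) / [r₄ sin(θ₄−θ₃)].
Numerator sine = +0.55630; denominator sine = -0.95579.
Result = 0.2057·2.82·(+0.55630) / (0.4981·(-0.95579)) = -0.67781 rad/s; magnitude 0.67781 rad/s.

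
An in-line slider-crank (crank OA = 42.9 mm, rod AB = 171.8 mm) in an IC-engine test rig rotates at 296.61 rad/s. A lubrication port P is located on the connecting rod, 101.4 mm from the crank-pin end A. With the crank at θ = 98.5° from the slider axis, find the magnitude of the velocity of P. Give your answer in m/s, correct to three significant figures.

12.3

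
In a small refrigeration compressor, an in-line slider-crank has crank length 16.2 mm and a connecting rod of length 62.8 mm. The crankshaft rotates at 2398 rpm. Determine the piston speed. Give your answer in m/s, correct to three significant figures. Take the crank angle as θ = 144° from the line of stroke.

ω = 2π·2398/60 = 251.1 rad/s
For an in-line slider-crank, x = r cosθ + √(L² − r² sin²θ), so v = −rω sinθ·[1 + r cosθ/√(L² − r² sin²θ)].
With r = 0.0162 m, L = 0.0628 m, θ = 144°: √(L² − r² sin²θ) = 0.062074 m.
v = −0.0162·251.1·0.58779·[1 + 0.0162·-0.80902/0.062074] = -1.8863 m/s.
|v| = 1.8863 m/s.

1.89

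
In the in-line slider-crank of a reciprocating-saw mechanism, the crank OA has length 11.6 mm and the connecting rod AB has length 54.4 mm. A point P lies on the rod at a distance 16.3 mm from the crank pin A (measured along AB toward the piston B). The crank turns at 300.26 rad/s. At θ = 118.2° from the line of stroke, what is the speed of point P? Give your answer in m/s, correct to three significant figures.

3.19

ω = 300.3 rad/s.  Crank-pin speed |V_A| = rω = 3.483 m/s, perpendicular to OA.
Rod angle: sinφ = −(r/L) sinθ ⇒ φ = -10.832°; ω_rod = −rω cosθ/√(L²−r²sin²θ) = +30.804 rad/s.
V_P = V_A + ω_rod × AP, with AP = 0.0163 m along the rod.
Components: V_Px = −rω sinθ − a·ω_rod·sinφ = -2.9752 m/s;  V_Py = rω cosθ + a·ω_rod·cosφ = -1.1527 m/s.
|V_P| = √(V_Px² + V_Py²) = 3.1907 m/s.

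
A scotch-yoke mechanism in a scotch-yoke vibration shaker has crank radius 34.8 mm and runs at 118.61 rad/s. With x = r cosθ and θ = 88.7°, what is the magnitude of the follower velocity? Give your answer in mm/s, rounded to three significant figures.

4130

ω = 118.6 rad/s
x = r cosθ ⇒ ẋ = −rω sinθ.
|v| = rω|sinθ| = 0.0348·118.6·|sin 88.7°| = 4.1266 m/s = 4126.6 mm/s.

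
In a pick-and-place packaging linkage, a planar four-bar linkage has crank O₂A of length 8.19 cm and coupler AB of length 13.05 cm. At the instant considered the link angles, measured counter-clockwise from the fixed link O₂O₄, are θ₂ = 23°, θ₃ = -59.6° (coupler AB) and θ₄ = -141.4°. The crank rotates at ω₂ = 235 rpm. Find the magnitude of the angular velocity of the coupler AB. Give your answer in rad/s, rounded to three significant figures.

4.20

ω₂ = 24.61 rad/s (from 235 rpm).
Differentiating the loop-closure r₂e^{iθ₂}+r₃e^{iθ₃}=r₁+r₄e^{iθ₄} gives r₂ω₂e^{iθ₂}+r₃ω₃e^{iθ₃}=r₄ω₄e^{iθ₄}.
Eliminating the other unknown: ω₃ = r₂ω₂ sin(θ₄−θ₂) / [r₃ sin(θ₃−θ₄)].
Numerator sine = -0.26892; denominator sine = +0.98978.
Result = 0.0819·24.61·(-0.26892) / (0.1305·(+0.98978)) = -4.1962 rad/s; magnitude 4.1962 rad/s.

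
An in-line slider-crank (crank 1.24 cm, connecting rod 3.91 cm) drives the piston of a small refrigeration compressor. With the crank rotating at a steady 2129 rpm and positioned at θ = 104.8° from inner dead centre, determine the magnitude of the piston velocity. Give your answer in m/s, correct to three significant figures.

2.45

ω = 2π·2129/60 = 222.9 rad/s
For an in-line slider-crank, x = r cosθ + √(L² − r² sin²θ), so v = −rω sinθ·[1 + r cosθ/√(L² − r² sin²θ)].
With r = 0.0124 m, L = 0.0391 m, θ = 104.8°: √(L² − r² sin²θ) = 0.037217 m.
v = −0.0124·222.9·0.96682·[1 + 0.0124·-0.25545/0.037217] = -2.4454 m/s.
|v| = 2.4454 m/s.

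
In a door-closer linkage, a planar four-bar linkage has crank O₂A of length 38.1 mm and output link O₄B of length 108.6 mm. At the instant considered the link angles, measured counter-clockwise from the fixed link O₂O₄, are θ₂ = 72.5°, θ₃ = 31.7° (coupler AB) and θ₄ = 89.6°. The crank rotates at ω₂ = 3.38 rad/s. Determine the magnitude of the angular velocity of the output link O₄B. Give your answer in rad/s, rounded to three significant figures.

0.915

ω₂ = 3.38 rad/s
Differentiating the loop-closure r₂e^{iθ₂}+r₃e^{iθ₃}=r₁+r₄e^{iθ₄} gives r₂ω₂e^{iθ₂}+r₃ω₃e^{iθ₃}=r₄ω₄e^{iθ₄}.
Eliminating the other unknown: ω₄ = r₂ω₂ sin(θ₂−θ₃) / [r₄ sin(θ₄−θ₃)].
Numerator sine = +0.65342; denominator sine = +0.84712.
Result = 0.0381·3.38·(+0.65342) / (0.1086·(+0.84712)) = +0.91466 rad/s; magnitude 0.91466 rad/s.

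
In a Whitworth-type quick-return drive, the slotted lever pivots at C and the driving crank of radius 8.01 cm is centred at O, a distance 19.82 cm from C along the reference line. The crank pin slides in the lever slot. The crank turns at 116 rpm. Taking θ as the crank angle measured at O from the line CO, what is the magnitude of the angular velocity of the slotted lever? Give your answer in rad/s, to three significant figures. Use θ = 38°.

3.25

ω = 12.15 rad/s (from 116 rpm).
Crank pin A relative to C: A = (d + r cosθ, r sinθ); lever angle φ = atan2(r sinθ, d + r cosθ).
Differentiating tanφ: φ̇ = rω(d cosθ + r)/(d² + r² + 2dr cosθ).
d² + r² + 2dr cosθ = |CA|² = 0.0707199 m²;  d cosθ + r = +0.23628 m.
|ω_lever| = |0.0801·12.15·+0.23628| / 0.0707199 = 3.251 rad/s.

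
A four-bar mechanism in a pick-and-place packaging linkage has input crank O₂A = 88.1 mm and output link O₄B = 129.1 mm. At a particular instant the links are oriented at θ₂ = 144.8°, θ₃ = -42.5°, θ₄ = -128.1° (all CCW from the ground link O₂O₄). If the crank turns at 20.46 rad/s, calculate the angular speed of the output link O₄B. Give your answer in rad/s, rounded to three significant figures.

ω₂ = 20.46 rad/s
Differentiating the loop-closure r₂e^{iθ₂}+r₃e^{iθ₃}=r₁+r₄e^{iθ₄} gives r₂ω₂e^{iθ₂}+r₃ω₃e^{iθ₃}=r₄ω₄e^{iθ₄}.
Eliminating the other unknown: ω₄ = r₂ω₂ sin(θ₂−θ₃) / [r₄ sin(θ₄−θ₃)].
Numerator sine = -0.12706; denominator sine = -0.99705.
Result = 0.0881·20.46·(-0.12706) / (0.1291·(-0.99705)) = +1.7794 rad/s; magnitude 1.7794 rad/s.

1.78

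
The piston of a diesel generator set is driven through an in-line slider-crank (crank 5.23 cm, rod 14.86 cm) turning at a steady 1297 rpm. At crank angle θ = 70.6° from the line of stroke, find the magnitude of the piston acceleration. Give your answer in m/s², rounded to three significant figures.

44.8

ω = 2π·1297/60 = 135.8 rad/s
x(θ) = r cosθ + √(L² − r² sin²θ); with ω constant, a = ω²·d²x/dθ².
d²x/dθ² = −r cosθ − r²(cos2θ)/√u − r⁴ sin²2θ/(4u^{3/2}),  u = L² − r² sin²θ = 0.0196485 m².
Substituting r = 0.0523 m, L = 0.1486 m, θ = 70.6°: d²x/dθ² = -0.0024309 m.
a = ω²·d²x/dθ² = (135.8)²·(-0.0024309) = -44.844 m/s²;  |a| = 44.844 m/s².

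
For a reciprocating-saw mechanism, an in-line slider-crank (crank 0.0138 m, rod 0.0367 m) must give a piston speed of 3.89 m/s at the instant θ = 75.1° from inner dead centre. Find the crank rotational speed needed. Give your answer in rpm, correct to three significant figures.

For an in-line slider-crank, |v_piston| = rω|sinθ|·[1 + r cosθ/√(L² − r² sin²θ)].
With r = 0.0138 m, L = 0.0367 m, θ = 75.1°: the bracketed kinematic factor |dx/dθ| = 0.01472 m.
ω = v/|dx/dθ| = 3.89/0.01472 = 264.27 rad/s.
N = 60ω/(2π) = 2523.6 rpm.

2520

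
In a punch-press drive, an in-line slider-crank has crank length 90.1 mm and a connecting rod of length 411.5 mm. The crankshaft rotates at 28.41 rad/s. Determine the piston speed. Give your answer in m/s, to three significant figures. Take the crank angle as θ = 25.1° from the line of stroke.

1.30

ω = 28.41 rad/s
For an in-line slider-crank, x = r cosθ + √(L² − r² sin²θ), so v = −rω sinθ·[1 + r cosθ/√(L² − r² sin²θ)].
With r = 0.0901 m, L = 0.4115 m, θ = 25.1°: √(L² − r² sin²θ) = 0.40972 m.
v = −0.0901·28.41·0.42420·[1 + 0.0901·0.90557/0.40972] = -1.3021 m/s.
|v| = 1.3021 m/s.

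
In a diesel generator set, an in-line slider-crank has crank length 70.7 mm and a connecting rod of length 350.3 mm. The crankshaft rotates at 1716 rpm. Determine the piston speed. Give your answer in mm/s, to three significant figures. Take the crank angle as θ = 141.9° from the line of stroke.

6580

ω = 2π·1716/60 = 179.7 rad/s
For an in-line slider-crank, x = r cosθ + √(L² − r² sin²θ), so v = −rω sinθ·[1 + r cosθ/√(L² − r² sin²θ)].
With r = 0.0707 m, L = 0.3503 m, θ = 141.9°: √(L² − r² sin²θ) = 0.34757 m.
v = −0.0707·179.7·0.61704·[1 + 0.0707·-0.78694/0.34757] = -6.5844 m/s.
|v| = 6.5844 m/s = 6584.4 mm/s.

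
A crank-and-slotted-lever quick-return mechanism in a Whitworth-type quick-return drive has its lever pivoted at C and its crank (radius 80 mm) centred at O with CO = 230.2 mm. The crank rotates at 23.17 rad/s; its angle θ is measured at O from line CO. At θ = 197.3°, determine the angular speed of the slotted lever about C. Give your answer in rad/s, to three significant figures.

ω = 23.17 rad/s
Crank pin A relative to C: A = (d + r cosθ, r sinθ); lever angle φ = atan2(r sinθ, d + r cosθ).
Differentiating tanφ: φ̇ = rω(d cosθ + r)/(d² + r² + 2dr cosθ).
d² + r² + 2dr cosθ = |CA|² = 0.0242263 m²;  d cosθ + r = -0.13979 m.
|ω_lever| = |0.08·23.17·-0.13979| / 0.0242263 = 10.695 rad/s.

10.7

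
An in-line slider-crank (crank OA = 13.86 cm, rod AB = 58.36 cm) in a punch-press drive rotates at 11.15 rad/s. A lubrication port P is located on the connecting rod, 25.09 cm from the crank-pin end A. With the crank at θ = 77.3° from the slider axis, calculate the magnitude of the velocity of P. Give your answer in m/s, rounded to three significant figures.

ω = 11.15 rad/s.  Crank-pin speed |V_A| = rω = 1.5454 m/s, perpendicular to OA.
Rod angle: sinφ = −(r/L) sinθ ⇒ φ = -13.396°; ω_rod = −rω cosθ/√(L²−r²sin²θ) = -0.59844 rad/s.
V_P = V_A + ω_rod × AP, with AP = 0.2509 m along the rod.
Components: V_Px = −rω sinθ − a·ω_rod·sinφ = -1.5424 m/s;  V_Py = rω cosθ + a·ω_rod·cosφ = +0.19368 m/s.
|V_P| = √(V_Px² + V_Py²) = 1.5545 m/s.

1.55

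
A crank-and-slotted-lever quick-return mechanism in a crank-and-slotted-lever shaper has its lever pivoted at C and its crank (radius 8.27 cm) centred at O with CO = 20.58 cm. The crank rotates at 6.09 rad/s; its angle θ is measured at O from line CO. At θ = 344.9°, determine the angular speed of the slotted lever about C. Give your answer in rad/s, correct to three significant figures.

ω = 6.09 rad/s
Crank pin A relative to C: A = (d + r cosθ, r sinθ); lever angle φ = atan2(r sinθ, d + r cosθ).
Differentiating tanφ: φ̇ = rω(d cosθ + r)/(d² + r² + 2dr cosθ).
d² + r² + 2dr cosθ = |CA|² = 0.082057 m²;  d cosθ + r = +0.28139 m.
|ω_lever| = |0.0827·6.09·+0.28139| / 0.082057 = 1.7271 rad/s.

1.73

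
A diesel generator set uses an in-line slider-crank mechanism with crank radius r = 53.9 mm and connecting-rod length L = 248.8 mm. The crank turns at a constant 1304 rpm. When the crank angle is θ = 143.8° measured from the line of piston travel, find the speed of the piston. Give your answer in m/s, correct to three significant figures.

3.58

ω = 2π·1304/60 = 136.6 rad/s
For an in-line slider-crank, x = r cosθ + √(L² − r² sin²θ), so v = −rω sinθ·[1 + r cosθ/√(L² − r² sin²θ)].
With r = 0.0539 m, L = 0.2488 m, θ = 143.8°: √(L² − r² sin²θ) = 0.24676 m.
v = −0.0539·136.6·0.59061·[1 + 0.0539·-0.80696/0.24676] = -3.5808 m/s.
|v| = 3.5808 m/s.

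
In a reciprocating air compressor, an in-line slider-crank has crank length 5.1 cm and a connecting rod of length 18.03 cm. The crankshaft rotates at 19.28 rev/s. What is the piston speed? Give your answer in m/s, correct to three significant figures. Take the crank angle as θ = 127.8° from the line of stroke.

4.01

ω = 2π·19.3 = 121.1 rad/s
For an in-line slider-crank, x = r cosθ + √(L² − r² sin²θ), so v = −rω sinθ·[1 + r cosθ/√(L² − r² sin²θ)].
With r = 0.051 m, L = 0.1803 m, θ = 127.8°: √(L² − r² sin²θ) = 0.17574 m.
v = −0.051·121.1·0.79016·[1 + 0.051·-0.61291/0.17574] = -4.0134 m/s.
|v| = 4.0134 m/s.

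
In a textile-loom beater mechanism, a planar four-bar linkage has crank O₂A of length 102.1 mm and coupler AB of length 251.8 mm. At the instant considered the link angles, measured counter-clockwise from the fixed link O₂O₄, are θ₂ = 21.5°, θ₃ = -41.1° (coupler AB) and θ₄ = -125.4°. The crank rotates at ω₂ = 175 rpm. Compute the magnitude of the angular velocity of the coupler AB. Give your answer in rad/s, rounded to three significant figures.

4.08

ω₂ = 18.33 rad/s (from 175 rpm).
Differentiating the loop-closure r₂e^{iθ₂}+r₃e^{iθ₃}=r₁+r₄e^{iθ₄} gives r₂ω₂e^{iθ₂}+r₃ω₃e^{iθ₃}=r₄ω₄e^{iθ₄}.
Eliminating the other unknown: ω₃ = r₂ω₂ sin(θ₄−θ₂) / [r₃ sin(θ₃−θ₄)].
Numerator sine = -0.54610; denominator sine = +0.99506.
Result = 0.1021·18.33·(-0.54610) / (0.2518·(+0.99506)) = -4.0781 rad/s; magnitude 4.0781 rad/s.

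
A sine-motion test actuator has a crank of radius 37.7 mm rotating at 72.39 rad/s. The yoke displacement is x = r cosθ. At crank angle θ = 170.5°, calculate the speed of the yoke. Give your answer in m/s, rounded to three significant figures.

0.450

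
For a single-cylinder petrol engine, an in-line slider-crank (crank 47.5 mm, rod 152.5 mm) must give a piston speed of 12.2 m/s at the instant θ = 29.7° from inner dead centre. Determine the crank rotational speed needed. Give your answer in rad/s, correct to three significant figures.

For an in-line slider-crank, |v_piston| = rω|sinθ|·[1 + r cosθ/√(L² − r² sin²θ)].
With r = 0.0475 m, L = 0.1525 m, θ = 29.7°: the bracketed kinematic factor |dx/dθ| = 0.029979 m.
ω = v/|dx/dθ| = 12.2/0.029979 = 406.95 rad/s.

407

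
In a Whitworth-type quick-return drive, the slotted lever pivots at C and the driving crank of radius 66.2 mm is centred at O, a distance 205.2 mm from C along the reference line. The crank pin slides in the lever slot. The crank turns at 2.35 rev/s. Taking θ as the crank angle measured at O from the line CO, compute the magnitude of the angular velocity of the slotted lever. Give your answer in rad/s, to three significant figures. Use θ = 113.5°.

ω = 14.77 rad/s (from 2.35 rev/s).
Crank pin A relative to C: A = (d + r cosθ, r sinθ); lever angle φ = atan2(r sinθ, d + r cosθ).
Differentiating tanφ: φ̇ = rω(d cosθ + r)/(d² + r² + 2dr cosθ).
d² + r² + 2dr cosθ = |CA|² = 0.0356561 m²;  d cosθ + r = -0.015623 m.
|ω_lever| = |0.0662·14.77·-0.015623| / 0.0356561 = 0.4283 rad/s.

0.428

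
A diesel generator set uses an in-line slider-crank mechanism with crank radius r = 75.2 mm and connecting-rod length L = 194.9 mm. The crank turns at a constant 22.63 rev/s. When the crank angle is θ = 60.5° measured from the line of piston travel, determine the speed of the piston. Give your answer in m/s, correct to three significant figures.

ω = 2π·22.6 = 142.2 rad/s
For an in-line slider-crank, x = r cosθ + √(L² − r² sin²θ), so v = −rω sinθ·[1 + r cosθ/√(L² − r² sin²θ)].
With r = 0.0752 m, L = 0.1949 m, θ = 60.5°: √(L² − r² sin²θ) = 0.18358 m.
v = −0.0752·142.2·0.87036·[1 + 0.0752·0.49242/0.18358] = -11.184 m/s.
|v| = 11.184 m/s.

11.2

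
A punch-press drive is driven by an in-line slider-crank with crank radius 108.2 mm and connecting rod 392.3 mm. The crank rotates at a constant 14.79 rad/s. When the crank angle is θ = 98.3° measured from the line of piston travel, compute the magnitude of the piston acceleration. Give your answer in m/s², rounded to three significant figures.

9.91

ω = 14.79 rad/s
x(θ) = r cosθ + √(L² − r² sin²θ); with ω constant, a = ω²·d²x/dθ².
d²x/dθ² = −r cosθ − r²(cos2θ)/√u − r⁴ sin²2θ/(4u^{3/2}),  u = L² − r² sin²θ = 0.142436 m².
Substituting r = 0.1082 m, L = 0.3923 m, θ = 98.3°: d²x/dθ² = +0.045295 m.
a = ω²·d²x/dθ² = (14.79)²·(+0.045295) = +9.9079 m/s²;  |a| = 9.9079 m/s².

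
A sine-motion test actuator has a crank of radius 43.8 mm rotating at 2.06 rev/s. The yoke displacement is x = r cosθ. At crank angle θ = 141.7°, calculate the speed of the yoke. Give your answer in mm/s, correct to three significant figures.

ω = 12.94 rad/s (from 2.06 rev/s).
x = r cosθ ⇒ ẋ = −rω sinθ.
|v| = rω|sinθ| = 0.0438·12.94·|sin 141.7°| = 0.35136 m/s = 351.36 mm/s.

351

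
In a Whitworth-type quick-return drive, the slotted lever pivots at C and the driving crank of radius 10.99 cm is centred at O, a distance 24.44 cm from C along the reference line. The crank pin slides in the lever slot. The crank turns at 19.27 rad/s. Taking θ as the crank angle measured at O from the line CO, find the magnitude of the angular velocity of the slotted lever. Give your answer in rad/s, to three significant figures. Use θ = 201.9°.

ω = 19.27 rad/s
Crank pin A relative to C: A = (d + r cosθ, r sinθ); lever angle φ = atan2(r sinθ, d + r cosθ).
Differentiating tanφ: φ̇ = rω(d cosθ + r)/(d² + r² + 2dr cosθ).
d² + r² + 2dr cosθ = |CA|² = 0.0219668 m²;  d cosθ + r = -0.11686 m.
|ω_lever| = |0.1099·19.27·-0.11686| / 0.0219668 = 11.267 rad/s.

11.3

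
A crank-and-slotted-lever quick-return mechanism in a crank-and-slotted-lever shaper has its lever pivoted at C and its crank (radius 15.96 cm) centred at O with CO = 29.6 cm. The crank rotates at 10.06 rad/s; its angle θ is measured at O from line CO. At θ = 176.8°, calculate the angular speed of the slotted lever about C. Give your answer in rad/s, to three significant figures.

ω = 10.06 rad/s
Crank pin A relative to C: A = (d + r cosθ, r sinθ); lever angle φ = atan2(r sinθ, d + r cosθ).
Differentiating tanφ: φ̇ = rω(d cosθ + r)/(d² + r² + 2dr cosθ).
d² + r² + 2dr cosθ = |CA|² = 0.0187523 m²;  d cosθ + r = -0.13594 m.
|ω_lever| = |0.1596·10.06·-0.13594| / 0.0187523 = 11.639 rad/s.

11.6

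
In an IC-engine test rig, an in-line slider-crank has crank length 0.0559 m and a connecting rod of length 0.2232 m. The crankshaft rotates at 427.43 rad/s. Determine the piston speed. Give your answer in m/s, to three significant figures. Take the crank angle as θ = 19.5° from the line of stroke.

ω = 427.4 rad/s
For an in-line slider-crank, x = r cosθ + √(L² − r² sin²θ), so v = −rω sinθ·[1 + r cosθ/√(L² − r² sin²θ)].
With r = 0.0559 m, L = 0.2232 m, θ = 19.5°: √(L² − r² sin²θ) = 0.22242 m.
v = −0.0559·427.4·0.33381·[1 + 0.0559·0.94264/0.22242] = -9.8653 m/s.
|v| = 9.8653 m/s.

9.87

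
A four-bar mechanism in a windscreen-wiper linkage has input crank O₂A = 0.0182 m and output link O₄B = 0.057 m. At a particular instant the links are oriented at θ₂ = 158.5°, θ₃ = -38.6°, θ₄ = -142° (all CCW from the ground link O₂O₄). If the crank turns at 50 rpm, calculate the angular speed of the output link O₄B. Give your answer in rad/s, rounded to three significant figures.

ω₂ = 5.236 rad/s (from 50 rpm).
Differentiating the loop-closure r₂e^{iθ₂}+r₃e^{iθ₃}=r₁+r₄e^{iθ₄} gives r₂ω₂e^{iθ₂}+r₃ω₃e^{iθ₃}=r₄ω₄e^{iθ₄}.
Eliminating the other unknown: ω₄ = r₂ω₂ sin(θ₂−θ₃) / [r₄ sin(θ₄−θ₃)].
Numerator sine = -0.29404; denominator sine = -0.97278.
Result = 0.0182·5.236·(-0.29404) / (0.057·(-0.97278)) = +0.50535 rad/s; magnitude 0.50535 rad/s.

0.505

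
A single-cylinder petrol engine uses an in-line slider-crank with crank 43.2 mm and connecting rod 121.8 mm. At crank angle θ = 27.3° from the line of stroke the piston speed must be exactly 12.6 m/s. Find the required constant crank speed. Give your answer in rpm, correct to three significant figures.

For an in-line slider-crank, |v_piston| = rω|sinθ|·[1 + r cosθ/√(L² − r² sin²θ)].
With r = 0.0432 m, L = 0.1218 m, θ = 27.3°: the bracketed kinematic factor |dx/dθ| = 0.026143 m.
ω = v/|dx/dθ| = 12.6/0.026143 = 481.97 rad/s.
N = 60ω/(2π) = 4602.5 rpm.

4600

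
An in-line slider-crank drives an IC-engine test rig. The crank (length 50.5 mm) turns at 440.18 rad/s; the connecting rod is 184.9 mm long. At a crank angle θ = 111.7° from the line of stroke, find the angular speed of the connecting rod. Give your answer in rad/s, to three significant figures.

46.0

ω = 440.2 rad/s
The rod makes angle φ with the slider axis where L sinφ = r sinθ; differentiating, L cosφ·φ̇ = r ω cosθ.
L cosφ = √(L² − r² sin²θ) = 0.17885 m.
|ω_rod| = r ω |cosθ| / √(L² − r² sin²θ) = 0.0505·440.2·0.36975/0.17885 = 45.956 rad/s.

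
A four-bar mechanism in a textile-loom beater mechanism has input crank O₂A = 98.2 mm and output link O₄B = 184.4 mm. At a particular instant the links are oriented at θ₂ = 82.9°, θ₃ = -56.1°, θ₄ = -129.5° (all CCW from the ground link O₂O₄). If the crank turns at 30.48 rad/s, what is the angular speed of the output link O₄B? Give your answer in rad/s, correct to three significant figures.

11.1

ω₂ = 30.48 rad/s
Differentiating the loop-closure r₂e^{iθ₂}+r₃e^{iθ₃}=r₁+r₄e^{iθ₄} gives r₂ω₂e^{iθ₂}+r₃ω₃e^{iθ₃}=r₄ω₄e^{iθ₄}.
Eliminating the other unknown: ω₄ = r₂ω₂ sin(θ₂−θ₃) / [r₄ sin(θ₄−θ₃)].
Numerator sine = +0.65606; denominator sine = -0.95832.
Result = 0.0982·30.48·(+0.65606) / (0.1844·(-0.95832)) = -11.112 rad/s; magnitude 11.112 rad/s.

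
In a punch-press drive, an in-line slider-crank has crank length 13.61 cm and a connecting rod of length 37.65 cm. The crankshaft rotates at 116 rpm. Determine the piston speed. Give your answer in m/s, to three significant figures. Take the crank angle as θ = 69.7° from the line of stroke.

1.76

ω = 2π·116/60 = 12.15 rad/s
For an in-line slider-crank, x = r cosθ + √(L² − r² sin²θ), so v = −rω sinθ·[1 + r cosθ/√(L² − r² sin²θ)].
With r = 0.1361 m, L = 0.3765 m, θ = 69.7°: √(L² − r² sin²θ) = 0.3542 m.
v = −0.1361·12.15·0.93789·[1 + 0.1361·0.34694/0.3542] = -1.7573 m/s.
|v| = 1.7573 m/s.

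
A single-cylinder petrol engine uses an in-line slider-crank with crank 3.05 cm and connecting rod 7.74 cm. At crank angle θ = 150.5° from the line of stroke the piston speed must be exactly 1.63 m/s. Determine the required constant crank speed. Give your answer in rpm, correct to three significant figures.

For an in-line slider-crank, |v_piston| = rω|sinθ|·[1 + r cosθ/√(L² − r² sin²θ)].
With r = 0.0305 m, L = 0.0774 m, θ = 150.5°: the bracketed kinematic factor |dx/dθ| = 0.0097681 m.
ω = v/|dx/dθ| = 1.63/0.0097681 = 166.87 rad/s.
N = 60ω/(2π) = 1593.5 rpm.

1590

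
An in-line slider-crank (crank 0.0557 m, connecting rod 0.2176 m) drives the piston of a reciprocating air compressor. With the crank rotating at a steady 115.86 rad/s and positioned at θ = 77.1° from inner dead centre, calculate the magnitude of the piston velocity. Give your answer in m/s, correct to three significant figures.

ω = 115.9 rad/s
For an in-line slider-crank, x = r cosθ + √(L² − r² sin²θ), so v = −rω sinθ·[1 + r cosθ/√(L² − r² sin²θ)].
With r = 0.0557 m, L = 0.2176 m, θ = 77.1°: √(L² − r² sin²θ) = 0.21072 m.
v = −0.0557·115.9·0.97476·[1 + 0.0557·0.22325/0.21072] = -6.6617 m/s.
|v| = 6.6617 m/s.

6.66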